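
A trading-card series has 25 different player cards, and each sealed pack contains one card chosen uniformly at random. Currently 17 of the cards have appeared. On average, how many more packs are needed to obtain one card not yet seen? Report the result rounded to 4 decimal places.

Each pack yields a new card with probability (25-17)/25 = 8/25, so the wait is geometric with mean 25/8.
E = 25/8 = 3.12500.

3.1250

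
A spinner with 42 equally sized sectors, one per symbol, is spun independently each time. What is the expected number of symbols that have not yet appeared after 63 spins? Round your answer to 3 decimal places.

9.203

For each symbol, P(unseen after 63) = (41/42)^63 = 0.2191.
By linearity of expectation, E[unseen] = 42·(41/42)^63 = 9.2029.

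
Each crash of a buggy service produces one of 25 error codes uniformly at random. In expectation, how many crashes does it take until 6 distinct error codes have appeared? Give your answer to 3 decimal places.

With k distinct error codes already seen, the next new one arrives after an expected 25/(25-k) crashes.
Sum over k = 0,...,5: E = 25/25 + 25/24 + 25/23 + 25/22 + 25/21 + 25/20 = 6.7055.

6.705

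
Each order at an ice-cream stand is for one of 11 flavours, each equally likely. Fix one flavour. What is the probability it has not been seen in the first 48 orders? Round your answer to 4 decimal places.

On each order the fixed flavour fails to appear with probability 10/11.
P(still missing after 48) = (10/11)^48 = 0.01031.

0.0103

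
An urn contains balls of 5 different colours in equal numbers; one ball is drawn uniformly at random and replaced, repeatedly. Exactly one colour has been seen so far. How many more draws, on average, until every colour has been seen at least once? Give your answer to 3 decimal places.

10.417

With k distinct colours already seen, the next new one takes an expected 5/(5-k) draws.
Sum over k = 1,...,4: E = 5/4 + 5/3 + 5/2 + 5/1 = 10.4167.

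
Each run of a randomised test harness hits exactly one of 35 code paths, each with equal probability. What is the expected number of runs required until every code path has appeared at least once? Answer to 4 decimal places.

145.1373

Split into phases: going from k distinct to k+1 distinct takes on average 35/(35-k) runs.
E[T] = 35/35 + 35/34 + 35/33 + ... + 35/2 + 35/1 = 35·H_{35}.
H_{35} = 4.14678, so E[T] = 145.13735.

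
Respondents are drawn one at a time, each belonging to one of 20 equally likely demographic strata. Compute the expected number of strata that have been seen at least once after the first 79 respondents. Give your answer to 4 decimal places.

19.6523

For each stratum, P(seen in 79 respondents) = 1 - (19/20)^79 = 0.98262.
By linearity of expectation, E[distinct seen] = 20·(1 - (19/20)^79) = 19.65231.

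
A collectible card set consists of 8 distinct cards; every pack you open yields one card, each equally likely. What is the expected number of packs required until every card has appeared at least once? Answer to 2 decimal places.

The wait to go from k to k+1 distinct cards is geometric with mean 8/(8-k).
E[T] = 8/8 + 8/7 + 8/6 + ... + 8/2 + 8/1 = 8·H_{8}.
H_{8} = 2.718, so E[T] = 21.743.

21.74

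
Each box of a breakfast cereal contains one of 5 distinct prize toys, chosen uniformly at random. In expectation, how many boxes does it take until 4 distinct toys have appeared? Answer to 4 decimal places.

6.4167

Going from k to k+1 distinct takes a geometric number of boxes with mean 5/(5-k).
Sum over k = 0,...,3: E = 5/5 + 5/4 + 5/3 + 5/2 = 6.41667.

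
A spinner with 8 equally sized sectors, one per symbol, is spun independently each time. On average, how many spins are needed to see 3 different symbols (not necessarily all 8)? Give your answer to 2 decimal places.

3.48

Going from k to k+1 distinct takes a geometric number of spins with mean 8/(8-k).
Sum over k = 0,...,2: E = 8/8 + 8/7 + 8/6 = 3.476.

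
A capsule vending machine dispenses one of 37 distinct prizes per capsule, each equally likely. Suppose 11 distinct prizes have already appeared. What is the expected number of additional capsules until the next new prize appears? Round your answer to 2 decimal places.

1.42

Each capsule yields a new prize with probability (37-11)/37 = 26/37, so the wait is geometric with mean 37/26.
E = 37/26 = 1.423.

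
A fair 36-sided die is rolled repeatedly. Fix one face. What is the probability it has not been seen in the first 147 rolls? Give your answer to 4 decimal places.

0.0159

Each roll misses the fixed face with probability (36-1)/36 = 35/36, independently.
P(still missing after 147) = (35/36)^147 = 0.01591.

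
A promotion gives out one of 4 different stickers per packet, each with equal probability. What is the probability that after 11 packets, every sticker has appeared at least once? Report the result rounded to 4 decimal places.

By inclusion–exclusion over which stickers are missing,
P(all seen) = Σ_{j=0}^{4} (-1)^j C(4,j)((4-j)/4)^11
= 1.00000 - 0.16894 + 0.00293 - 0.00000 + 0.00000
= 0.83399.

0.8340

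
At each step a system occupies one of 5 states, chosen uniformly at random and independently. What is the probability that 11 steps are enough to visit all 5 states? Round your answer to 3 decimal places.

Let A_i be the event that state i is missing after 11 steps. By inclusion–exclusion on the A_i,
P(all seen) = Σ_{j=0}^{5} (-1)^j C(5,j)((5-j)/5)^11
= 1.0000 - 0.4295 + 0.0363 - 0.0004 + 0.0000 - 0.0000
= 0.6064.

0.606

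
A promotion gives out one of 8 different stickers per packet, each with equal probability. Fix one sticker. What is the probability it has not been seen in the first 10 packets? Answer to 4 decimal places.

0.2631

On each packet the fixed sticker fails to appear with probability 7/8.
P(still missing after 10) = (7/8)^10 = 0.26308.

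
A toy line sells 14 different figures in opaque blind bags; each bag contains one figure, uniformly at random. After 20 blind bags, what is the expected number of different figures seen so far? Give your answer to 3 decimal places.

10.820

For each figure, P(seen in 20 blind bags) = 1 - (13/14)^20 = 0.7729.
By linearity of expectation, E[distinct seen] = 14·(1 - (13/14)^20) = 10.8199.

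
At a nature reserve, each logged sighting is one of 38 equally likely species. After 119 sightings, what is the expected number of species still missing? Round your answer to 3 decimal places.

1.591

For each species, P(unseen after 119) = (37/38)^119 = 0.0419.
By linearity of expectation, E[unseen] = 38·(37/38)^119 = 1.5905.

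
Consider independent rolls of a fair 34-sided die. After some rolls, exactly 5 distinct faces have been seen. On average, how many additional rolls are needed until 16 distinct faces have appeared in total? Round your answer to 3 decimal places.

With k distinct faces already seen, the next new one takes an expected 34/(34-k) rolls.
Sum over k = 5,...,15: E = 34/29 + 34/28 + 34/27 + ... + 34/20 + 34/19 = 15.8626.

15.863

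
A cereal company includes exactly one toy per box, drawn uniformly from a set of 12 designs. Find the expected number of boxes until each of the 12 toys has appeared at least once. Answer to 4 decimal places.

37.2385

After k distinct toys have appeared, the next box gives a new one with probability (12-k)/12, so the expected wait for the (k+1)-th is 12/(12-k).
E[T] = 12/12 + 12/11 + 12/10 + ... + 12/2 + 12/1 = 12·H_{12}.
H_{12} = 3.10321, so E[T] = 37.23853.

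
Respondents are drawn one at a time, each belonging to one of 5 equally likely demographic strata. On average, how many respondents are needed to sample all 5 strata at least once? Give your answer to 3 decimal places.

11.417

After k distinct strata have appeared, the next respondent gives a new one with probability (5-k)/5, so the expected wait for the (k+1)-th is 5/(5-k).
E[T] = 5/5 + 5/4 + 5/3 + 5/2 + 5/1 = 5·H_{5}.
H_{5} = 2.2833, so E[T] = 11.4167.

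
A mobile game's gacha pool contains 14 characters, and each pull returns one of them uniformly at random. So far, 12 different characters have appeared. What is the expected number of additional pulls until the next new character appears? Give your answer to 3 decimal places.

The number of pulls until the next new character is geometric with success probability 2/14, so its mean is 14/2.
E = 14/2 = 7.0000.

7.000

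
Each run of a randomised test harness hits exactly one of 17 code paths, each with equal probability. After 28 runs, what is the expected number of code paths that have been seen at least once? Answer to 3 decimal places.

13.887

For each code path, P(seen in 28 runs) = 1 - (16/17)^28 = 0.8169.
By linearity of expectation, E[distinct seen] = 17·(1 - (16/17)^28) = 13.8866.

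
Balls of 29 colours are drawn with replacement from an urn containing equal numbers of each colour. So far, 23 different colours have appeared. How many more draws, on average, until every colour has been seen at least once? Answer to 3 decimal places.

From k distinct to k+1 distinct takes on average 29/(29-k) draws.
Sum over k = 23,...,28: E = 29/6 + 29/5 + 29/4 + 29/3 + 29/2 + 29/1 = 71.0500.

71.050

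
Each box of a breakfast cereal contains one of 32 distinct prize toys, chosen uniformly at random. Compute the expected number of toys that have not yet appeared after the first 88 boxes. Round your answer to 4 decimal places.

1.9579

For each toy, P(unseen after 88) = (31/32)^88 = 0.06118.
By linearity of expectation, E[unseen] = 32·(31/32)^88 = 1.95786.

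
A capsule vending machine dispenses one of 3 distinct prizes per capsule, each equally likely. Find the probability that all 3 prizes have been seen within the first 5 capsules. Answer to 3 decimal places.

0.617

By inclusion–exclusion over which prizes are missing,
P(all seen) = Σ_{j=0}^{3} (-1)^j C(3,j)((3-j)/3)^5
= 1.0000 - 0.3951 + 0.0123 - 0.0000
= 0.6173.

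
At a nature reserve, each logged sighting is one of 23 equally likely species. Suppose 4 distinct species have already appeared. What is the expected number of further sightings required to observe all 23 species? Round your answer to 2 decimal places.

The wait to go from k to k+1 distinct species is geometric with mean 23/(23-k).
Sum over k = 4,...,22: E = 23/19 + 23/18 + 23/17 + ... + 23/2 + 23/1 = 81.598.

81.60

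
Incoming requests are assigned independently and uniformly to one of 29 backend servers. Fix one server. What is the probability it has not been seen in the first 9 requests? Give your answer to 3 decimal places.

0.729

Each request misses the fixed server with probability (29-1)/29 = 28/29, independently.
P(still missing after 9) = (28/29)^9 = 0.7292.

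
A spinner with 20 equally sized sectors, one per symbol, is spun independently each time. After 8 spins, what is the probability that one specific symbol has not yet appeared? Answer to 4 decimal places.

0.6634

Each spin misses the fixed symbol with probability (20-1)/20 = 19/20, independently.
P(still missing after 8) = (19/20)^8 = 0.66342.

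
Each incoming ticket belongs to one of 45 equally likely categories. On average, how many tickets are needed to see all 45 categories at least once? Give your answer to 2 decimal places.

After k distinct categories have appeared, the next ticket gives a new one with probability (45-k)/45, so the expected wait for the (k+1)-th is 45/(45-k).
E[T] = 45/45 + 45/44 + 45/43 + ... + 45/2 + 45/1 = 45·H_{45}.
H_{45} = 4.395, so E[T] = 197.773.

197.77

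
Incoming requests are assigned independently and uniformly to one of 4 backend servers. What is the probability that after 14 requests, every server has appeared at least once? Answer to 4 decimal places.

By inclusion–exclusion over which servers are missing,
P(all seen) = Σ_{j=0}^{4} (-1)^j C(4,j)((4-j)/4)^14
= 1.00000 - 0.07127 + 0.00037 - 0.00000 + 0.00000
= 0.92909.

0.9291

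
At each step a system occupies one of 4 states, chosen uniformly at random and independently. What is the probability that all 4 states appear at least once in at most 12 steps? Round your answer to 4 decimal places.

0.8748

By inclusion–exclusion over which states are missing,
P(all seen) = Σ_{j=0}^{4} (-1)^j C(4,j)((4-j)/4)^12
= 1.00000 - 0.12671 + 0.00146 - 0.00000 + 0.00000
= 0.87476.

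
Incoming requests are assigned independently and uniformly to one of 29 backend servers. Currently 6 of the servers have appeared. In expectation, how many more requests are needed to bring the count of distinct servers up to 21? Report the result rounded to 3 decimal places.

With k distinct servers already seen, the next new one takes an expected 29/(29-k) requests.
Sum over k = 6,...,20: E = 29/23 + 29/22 + 29/21 + ... + 29/10 + 29/9 = 29.4766.

29.477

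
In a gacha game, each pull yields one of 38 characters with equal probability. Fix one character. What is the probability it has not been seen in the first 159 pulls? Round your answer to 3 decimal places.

0.014

On each pull the fixed character fails to appear with probability 37/38.
P(still missing after 159) = (37/38)^159 = 0.0144.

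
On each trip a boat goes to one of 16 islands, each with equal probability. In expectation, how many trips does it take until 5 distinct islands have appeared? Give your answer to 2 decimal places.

With k distinct islands already seen, the next new one arrives after an expected 16/(16-k) trips.
Sum over k = 0,...,4: E = 16/16 + 16/15 + 16/14 + 16/13 + 16/12 = 5.774.

5.77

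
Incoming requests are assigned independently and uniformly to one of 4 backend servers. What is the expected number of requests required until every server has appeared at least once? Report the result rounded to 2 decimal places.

8.33

After k distinct servers have appeared, the next request gives a new one with probability (4-k)/4, so the expected wait for the (k+1)-th is 4/(4-k).
E[T] = 4/4 + 4/3 + 4/2 + 4/1 = 4·H_{4}.
H_{4} = 2.083, so E[T] = 8.333.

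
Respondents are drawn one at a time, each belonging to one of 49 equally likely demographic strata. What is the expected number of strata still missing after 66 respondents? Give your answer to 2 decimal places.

For each stratum, P(unseen after 66) = (48/49)^66 = 0.256.
By linearity of expectation, E[unseen] = 49·(48/49)^66 = 12.565.

12.57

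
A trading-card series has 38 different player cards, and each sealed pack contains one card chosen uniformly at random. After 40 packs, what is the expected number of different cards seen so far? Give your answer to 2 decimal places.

24.92

For each card, P(seen in 40 packs) = 1 - (37/38)^40 = 0.656.
By linearity of expectation, E[distinct seen] = 38·(1 - (37/38)^40) = 24.923.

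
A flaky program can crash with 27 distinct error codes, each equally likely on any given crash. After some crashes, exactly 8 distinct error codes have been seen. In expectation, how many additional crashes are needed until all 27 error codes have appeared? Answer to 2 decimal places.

From k distinct to k+1 distinct takes on average 27/(27-k) crashes.
Sum over k = 8,...,26: E = 27/19 + 27/18 + 27/17 + ... + 27/2 + 27/1 = 95.789.

95.79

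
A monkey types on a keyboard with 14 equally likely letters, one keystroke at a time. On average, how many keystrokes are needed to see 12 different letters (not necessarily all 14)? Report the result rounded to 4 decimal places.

With k distinct letters already seen, the next new one arrives after an expected 14/(14-k) keystrokes.
Sum over k = 0,...,11: E = 14/14 + 14/13 + 14/12 + ... + 14/4 + 14/3 = 24.52187.

24.5219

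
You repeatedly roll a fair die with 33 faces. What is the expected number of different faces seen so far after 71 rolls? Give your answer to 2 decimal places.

For each face, P(seen in 71 rolls) = 1 - (32/33)^71 = 0.887.
By linearity of expectation, E[distinct seen] = 33·(1 - (32/33)^71) = 29.287.

29.29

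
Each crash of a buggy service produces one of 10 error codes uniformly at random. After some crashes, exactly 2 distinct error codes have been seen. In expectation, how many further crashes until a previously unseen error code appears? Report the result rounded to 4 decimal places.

1.2500

Each crash yields a new error code with probability (10-2)/10 = 8/10, so the wait is geometric with mean 10/8.
E = 10/8 = 1.25000.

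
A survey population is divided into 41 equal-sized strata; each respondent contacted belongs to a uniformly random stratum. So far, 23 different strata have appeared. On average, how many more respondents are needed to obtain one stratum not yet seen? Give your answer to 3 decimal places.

The number of respondents until the next new stratum is geometric with success probability 18/41, so its mean is 41/18.
E = 41/18 = 2.2778.

2.278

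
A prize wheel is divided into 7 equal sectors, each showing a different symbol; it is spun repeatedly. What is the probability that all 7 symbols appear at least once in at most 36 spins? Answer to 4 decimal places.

Let A_i be the event that symbol i is missing after 36 spins. By inclusion–exclusion on the A_i,
P(all seen) = Σ_{j=0}^{7} (-1)^j C(7,j)((7-j)/7)^36
= 1.00000 - 0.02723 + 0.00012 - 0.00000 + 0.00000 - 0.00000 + 0.00000 - 0.00000
= 0.97289.

0.9729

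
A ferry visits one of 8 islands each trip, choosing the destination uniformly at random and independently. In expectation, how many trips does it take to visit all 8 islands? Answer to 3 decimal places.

Split into phases: going from k distinct to k+1 distinct takes on average 8/(8-k) trips.
E[T] = 8/8 + 8/7 + 8/6 + ... + 8/2 + 8/1 = 8·H_{8}.
H_{8} = 2.7179, so E[T] = 21.7429.

21.743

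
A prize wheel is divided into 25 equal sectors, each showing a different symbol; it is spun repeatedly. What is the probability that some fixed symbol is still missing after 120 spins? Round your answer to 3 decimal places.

Each spin misses the fixed symbol with probability (25-1)/25 = 24/25, independently.
P(still missing after 120) = (24/25)^120 = 0.0075.

0.007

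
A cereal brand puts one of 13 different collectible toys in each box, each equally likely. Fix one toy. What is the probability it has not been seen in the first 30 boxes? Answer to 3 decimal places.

0.091

Each box misses the fixed toy with probability (13-1)/13 = 12/13, independently.
P(still missing after 30) = (12/13)^30 = 0.0906.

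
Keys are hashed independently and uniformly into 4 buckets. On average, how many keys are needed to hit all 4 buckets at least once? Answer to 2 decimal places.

8.33

The wait to go from k to k+1 distinct buckets is geometric with mean 4/(4-k).
E[T] = 4/4 + 4/3 + 4/2 + 4/1 = 4·H_{4}.
H_{4} = 2.083, so E[T] = 8.333.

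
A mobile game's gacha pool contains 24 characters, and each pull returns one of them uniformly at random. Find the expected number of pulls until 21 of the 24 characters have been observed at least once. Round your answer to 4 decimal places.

Going from k to k+1 distinct takes a geometric number of pulls with mean 24/(24-k).
Sum over k = 0,...,20: E = 24/24 + 24/23 + 24/22 + ... + 24/5 + 24/4 = 46.62300.

46.6230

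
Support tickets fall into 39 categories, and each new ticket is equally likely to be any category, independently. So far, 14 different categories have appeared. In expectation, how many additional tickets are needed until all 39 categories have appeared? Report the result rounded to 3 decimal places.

148.822

The wait to go from k to k+1 distinct categories is geometric with mean 39/(39-k).
Sum over k = 14,...,38: E = 39/25 + 39/24 + 39/23 + ... + 39/2 + 39/1 = 148.8224.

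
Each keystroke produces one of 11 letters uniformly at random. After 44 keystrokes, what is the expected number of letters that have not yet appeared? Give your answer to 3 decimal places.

0.166

For each letter, P(unseen after 44) = (10/11)^44 = 0.0151.
By linearity of expectation, E[unseen] = 11·(10/11)^44 = 0.1660.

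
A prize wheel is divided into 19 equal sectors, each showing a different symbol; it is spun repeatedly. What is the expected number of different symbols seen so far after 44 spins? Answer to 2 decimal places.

For each symbol, P(seen in 44 spins) = 1 - (18/19)^44 = 0.907.
By linearity of expectation, E[distinct seen] = 19·(1 - (18/19)^44) = 17.240.

17.24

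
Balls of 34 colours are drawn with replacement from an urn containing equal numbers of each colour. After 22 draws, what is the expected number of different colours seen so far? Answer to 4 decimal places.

For each colour, P(seen in 22 draws) = 1 - (33/34)^22 = 0.48147.
By linearity of expectation, E[distinct seen] = 34·(1 - (33/34)^22) = 16.37012.

16.3701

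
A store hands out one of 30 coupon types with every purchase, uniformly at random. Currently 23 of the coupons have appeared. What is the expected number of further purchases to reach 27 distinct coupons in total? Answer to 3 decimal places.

22.786

The wait to go from k to k+1 distinct coupons is geometric with mean 30/(30-k).
Sum over k = 23,...,26: E = 30/7 + 30/6 + 30/5 + 30/4 = 22.7857.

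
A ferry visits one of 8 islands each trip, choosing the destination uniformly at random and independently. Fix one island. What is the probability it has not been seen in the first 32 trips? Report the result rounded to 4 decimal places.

Each trip misses the fixed island with probability (8-1)/8 = 7/8, independently.
P(still missing after 32) = (7/8)^32 = 0.01394.

0.0139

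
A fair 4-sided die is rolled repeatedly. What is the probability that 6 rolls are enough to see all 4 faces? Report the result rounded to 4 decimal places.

0.3809

Let A_i be the event that face i is missing after 6 rolls. By inclusion–exclusion on the A_i,
P(all seen) = Σ_{j=0}^{4} (-1)^j C(4,j)((4-j)/4)^6
= 1.00000 - 0.71191 + 0.09375 - 0.00098 + 0.00000
= 0.38086.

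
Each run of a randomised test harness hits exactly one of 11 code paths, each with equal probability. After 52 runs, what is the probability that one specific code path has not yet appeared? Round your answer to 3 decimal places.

Each run misses the fixed code path with probability (11-1)/11 = 10/11, independently.
P(still missing after 52) = (10/11)^52 = 0.0070.

0.007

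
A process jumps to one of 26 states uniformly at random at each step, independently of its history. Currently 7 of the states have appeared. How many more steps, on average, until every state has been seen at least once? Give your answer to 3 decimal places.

The wait to go from k to k+1 distinct states is geometric with mean 26/(26-k).
Sum over k = 7,...,25: E = 26/19 + 26/18 + 26/17 + ... + 26/2 + 26/1 = 92.2412.

92.241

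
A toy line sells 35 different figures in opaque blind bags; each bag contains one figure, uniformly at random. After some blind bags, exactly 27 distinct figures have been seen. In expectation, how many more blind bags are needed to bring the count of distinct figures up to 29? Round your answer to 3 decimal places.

With k distinct figures already seen, the next new one takes an expected 35/(35-k) blind bags.
Sum over k = 27,...,28: E = 35/8 + 35/7 = 9.3750.

9.375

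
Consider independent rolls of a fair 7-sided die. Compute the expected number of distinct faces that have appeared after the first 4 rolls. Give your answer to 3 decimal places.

3.222

For each face, P(seen in 4 rolls) = 1 - (6/7)^4 = 0.4602.
By linearity of expectation, E[distinct seen] = 7·(1 - (6/7)^4) = 3.2216.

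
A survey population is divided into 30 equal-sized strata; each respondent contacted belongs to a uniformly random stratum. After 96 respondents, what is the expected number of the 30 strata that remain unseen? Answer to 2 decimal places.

For each stratum, P(unseen after 96) = (29/30)^96 = 0.039.
By linearity of expectation, E[unseen] = 30·(29/30)^96 = 1.158.

1.16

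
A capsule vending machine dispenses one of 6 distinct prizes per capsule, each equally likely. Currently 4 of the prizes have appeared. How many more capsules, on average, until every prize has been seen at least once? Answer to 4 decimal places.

From k distinct to k+1 distinct takes on average 6/(6-k) capsules.
Sum over k = 4,...,5: E = 6/2 + 6/1 = 9.00000.

9.0000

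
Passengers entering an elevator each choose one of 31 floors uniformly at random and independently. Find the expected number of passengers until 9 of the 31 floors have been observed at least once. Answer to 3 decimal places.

With k distinct floors already seen, the next new one arrives after an expected 31/(31-k) passengers.
Sum over k = 0,...,8: E = 31/31 + 31/30 + 31/29 + ... + 31/24 + 31/23 = 10.4294.

10.429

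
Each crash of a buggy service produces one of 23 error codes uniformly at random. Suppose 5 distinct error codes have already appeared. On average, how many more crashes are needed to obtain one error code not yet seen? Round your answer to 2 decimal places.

1.28

Each crash yields a new error code with probability (23-5)/23 = 18/23, so the wait is geometric with mean 23/18.
E = 23/18 = 1.278.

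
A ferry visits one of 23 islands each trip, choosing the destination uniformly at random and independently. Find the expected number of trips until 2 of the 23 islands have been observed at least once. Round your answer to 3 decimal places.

2.045

Going from k to k+1 distinct takes a geometric number of trips with mean 23/(23-k).
Sum over k = 0,...,1: E = 23/23 + 23/22 = 2.0455.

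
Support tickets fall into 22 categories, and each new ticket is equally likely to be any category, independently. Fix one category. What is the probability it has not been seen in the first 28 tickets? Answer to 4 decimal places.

Each ticket misses the fixed category with probability (22-1)/22 = 21/22, independently.
P(still missing after 28) = (21/22)^28 = 0.27183.

0.2718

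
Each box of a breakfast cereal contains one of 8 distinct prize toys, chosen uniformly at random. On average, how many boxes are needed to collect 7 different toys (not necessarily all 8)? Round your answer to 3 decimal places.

13.743

Going from k to k+1 distinct takes a geometric number of boxes with mean 8/(8-k).
Sum over k = 0,...,6: E = 8/8 + 8/7 + 8/6 + ... + 8/3 + 8/2 = 13.7429.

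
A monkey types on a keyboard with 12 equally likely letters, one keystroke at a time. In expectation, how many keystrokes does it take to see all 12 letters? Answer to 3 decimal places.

Split into phases: going from k distinct to k+1 distinct takes on average 12/(12-k) keystrokes.
E[T] = 12/12 + 12/11 + 12/10 + ... + 12/2 + 12/1 = 12·H_{12}.
H_{12} = 3.1032, so E[T] = 37.2385.

37.239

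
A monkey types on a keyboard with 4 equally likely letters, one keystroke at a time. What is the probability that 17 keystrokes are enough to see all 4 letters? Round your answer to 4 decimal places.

Let A_i be the event that letter i is missing after 17 keystrokes. By inclusion–exclusion on the A_i,
P(all seen) = Σ_{j=0}^{4} (-1)^j C(4,j)((4-j)/4)^17
= 1.00000 - 0.03007 + 0.00005 - 0.00000 + 0.00000
= 0.96998.

0.9700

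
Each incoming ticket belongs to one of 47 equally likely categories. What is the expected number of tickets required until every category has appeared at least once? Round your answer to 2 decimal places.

The wait to go from k to k+1 distinct categories is geometric with mean 47/(47-k).
E[T] = 47/47 + 47/46 + 47/45 + ... + 47/2 + 47/1 = 47·H_{47}.
H_{47} = 4.438, so E[T] = 208.584.

208.58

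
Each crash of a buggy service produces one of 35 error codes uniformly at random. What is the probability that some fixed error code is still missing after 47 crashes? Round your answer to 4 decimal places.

Each crash misses the fixed error code with probability (35-1)/35 = 34/35, independently.
P(still missing after 47) = (34/35)^47 = 0.25604.

0.2560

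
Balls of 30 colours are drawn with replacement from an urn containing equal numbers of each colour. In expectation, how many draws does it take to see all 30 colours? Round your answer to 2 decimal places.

119.85

Split into phases: going from k distinct to k+1 distinct takes on average 30/(30-k) draws.
E[T] = 30/30 + 30/29 + 30/28 + ... + 30/2 + 30/1 = 30·H_{30}.
H_{30} = 3.995, so E[T] = 119.850.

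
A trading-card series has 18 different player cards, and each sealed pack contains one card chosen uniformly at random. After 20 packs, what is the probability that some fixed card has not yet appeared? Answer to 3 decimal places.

Each pack misses the fixed card with probability (18-1)/18 = 17/18, independently.
P(still missing after 20) = (17/18)^20 = 0.3188.

0.319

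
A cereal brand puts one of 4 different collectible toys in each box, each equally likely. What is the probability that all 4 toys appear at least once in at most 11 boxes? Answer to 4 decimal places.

0.8340

By inclusion–exclusion over which toys are missing,
P(all seen) = Σ_{j=0}^{4} (-1)^j C(4,j)((4-j)/4)^11
= 1.00000 - 0.16894 + 0.00293 - 0.00000 + 0.00000
= 0.83399.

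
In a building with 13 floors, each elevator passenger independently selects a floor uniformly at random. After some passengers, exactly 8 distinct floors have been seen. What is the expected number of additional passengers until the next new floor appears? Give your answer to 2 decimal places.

2.60

Each passenger yields a new floor with probability (13-8)/13 = 5/13, so the wait is geometric with mean 13/5.
E = 13/5 = 2.600.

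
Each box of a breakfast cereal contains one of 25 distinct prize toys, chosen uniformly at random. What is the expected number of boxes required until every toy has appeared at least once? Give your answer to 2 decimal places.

After k distinct toys have appeared, the next box gives a new one with probability (25-k)/25, so the expected wait for the (k+1)-th is 25/(25-k).
E[T] = 25/25 + 25/24 + 25/23 + ... + 25/2 + 25/1 = 25·H_{25}.
H_{25} = 3.816, so E[T] = 95.399.

95.40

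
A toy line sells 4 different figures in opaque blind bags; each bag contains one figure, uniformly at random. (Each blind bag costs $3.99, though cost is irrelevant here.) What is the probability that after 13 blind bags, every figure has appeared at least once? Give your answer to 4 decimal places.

Let A_i be the event that figure i is missing after 13 blind bags. By inclusion–exclusion on the A_i,
P(all seen) = Σ_{j=0}^{4} (-1)^j C(4,j)((4-j)/4)^13
= 1.00000 - 0.09503 + 0.00073 - 0.00000 + 0.00000
= 0.90570.

0.9057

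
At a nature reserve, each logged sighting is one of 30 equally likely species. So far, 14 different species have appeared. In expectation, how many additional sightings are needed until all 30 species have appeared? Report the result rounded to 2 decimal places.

101.42

With k distinct species already seen, the next new one takes an expected 30/(30-k) sightings.
Sum over k = 14,...,29: E = 30/16 + 30/15 + 30/14 + ... + 30/2 + 30/1 = 101.422.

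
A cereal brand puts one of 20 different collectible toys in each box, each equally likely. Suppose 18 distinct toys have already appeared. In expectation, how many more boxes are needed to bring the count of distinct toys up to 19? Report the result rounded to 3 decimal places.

10.000

The wait to go from k to k+1 distinct toys is geometric with mean 20/(20-k).
Only the k = 18 term is needed: E = 20/2 = 10.0000.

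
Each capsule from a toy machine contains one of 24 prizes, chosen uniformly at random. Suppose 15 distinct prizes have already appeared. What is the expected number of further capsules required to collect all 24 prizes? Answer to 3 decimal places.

The wait to go from k to k+1 distinct prizes is geometric with mean 24/(24-k).
Sum over k = 15,...,23: E = 24/9 + 24/8 + 24/7 + ... + 24/2 + 24/1 = 67.8952.

67.895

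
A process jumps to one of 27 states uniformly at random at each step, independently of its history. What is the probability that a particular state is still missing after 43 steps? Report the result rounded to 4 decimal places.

On each step the fixed state fails to appear with probability 26/27.
P(still missing after 43) = (26/27)^43 = 0.19734.

0.1973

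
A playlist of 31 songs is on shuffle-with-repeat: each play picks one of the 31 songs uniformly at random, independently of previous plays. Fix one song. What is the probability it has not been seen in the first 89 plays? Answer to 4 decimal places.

On each play the fixed song fails to appear with probability 30/31.
P(still missing after 89) = (30/31)^89 = 0.05403.

0.0540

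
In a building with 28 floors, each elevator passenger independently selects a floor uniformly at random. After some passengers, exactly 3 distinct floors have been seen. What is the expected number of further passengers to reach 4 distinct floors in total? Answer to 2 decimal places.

1.12

From k distinct to k+1 distinct takes on average 28/(28-k) passengers.
Only the k = 3 term is needed: E = 28/25 = 1.120.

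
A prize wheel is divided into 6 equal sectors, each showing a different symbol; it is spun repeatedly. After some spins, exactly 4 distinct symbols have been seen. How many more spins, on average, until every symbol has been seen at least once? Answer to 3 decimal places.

With k distinct symbols already seen, the next new one takes an expected 6/(6-k) spins.
Sum over k = 4,...,5: E = 6/2 + 6/1 = 9.0000.

9.000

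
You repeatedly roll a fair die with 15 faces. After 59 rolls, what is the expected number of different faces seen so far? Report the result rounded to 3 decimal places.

14.744

For each face, P(seen in 59 rolls) = 1 - (14/15)^59 = 0.9829.
By linearity of expectation, E[distinct seen] = 15·(1 - (14/15)^59) = 14.7440.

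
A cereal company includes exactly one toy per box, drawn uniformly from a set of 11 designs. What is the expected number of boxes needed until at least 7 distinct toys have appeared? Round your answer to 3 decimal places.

With k distinct toys already seen, the next new one arrives after an expected 11/(11-k) boxes.
Sum over k = 0,...,6: E = 11/11 + 11/10 + 11/9 + ... + 11/6 + 11/5 = 10.3020.

10.302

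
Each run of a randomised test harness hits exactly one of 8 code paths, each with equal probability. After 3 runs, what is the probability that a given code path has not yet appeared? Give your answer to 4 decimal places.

Each run misses the fixed code path with probability (8-1)/8 = 7/8, independently.
P(still missing after 3) = (7/8)^3 = 0.66992.

0.6699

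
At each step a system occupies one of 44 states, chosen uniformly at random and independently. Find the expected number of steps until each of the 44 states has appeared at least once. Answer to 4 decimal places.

192.3999

Split into phases: going from k distinct to k+1 distinct takes on average 44/(44-k) steps.
E[T] = 44/44 + 44/43 + 44/42 + ... + 44/2 + 44/1 = 44·H_{44}.
H_{44} = 4.37273, so E[T] = 192.39994.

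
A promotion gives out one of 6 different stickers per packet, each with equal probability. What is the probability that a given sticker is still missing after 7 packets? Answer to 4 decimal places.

Each packet misses the fixed sticker with probability (6-1)/6 = 5/6, independently.
P(still missing after 7) = (5/6)^7 = 0.27908.

0.2791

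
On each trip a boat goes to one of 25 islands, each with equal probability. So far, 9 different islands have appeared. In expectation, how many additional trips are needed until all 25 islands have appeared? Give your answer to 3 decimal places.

From k distinct to k+1 distinct takes on average 25/(25-k) trips.
Sum over k = 9,...,24: E = 25/16 + 25/15 + 25/14 + ... + 25/2 + 25/1 = 84.5182.

84.518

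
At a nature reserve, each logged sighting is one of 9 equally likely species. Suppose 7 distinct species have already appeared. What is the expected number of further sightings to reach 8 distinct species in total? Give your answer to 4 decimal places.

The wait to go from k to k+1 distinct species is geometric with mean 9/(9-k).
Only the k = 7 term is needed: E = 9/2 = 4.50000.

4.5000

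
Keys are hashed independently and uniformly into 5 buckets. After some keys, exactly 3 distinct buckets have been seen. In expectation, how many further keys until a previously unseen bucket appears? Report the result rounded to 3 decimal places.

The number of keys until the next new bucket is geometric with success probability 2/5, so its mean is 5/2.
E = 5/2 = 2.5000.

2.500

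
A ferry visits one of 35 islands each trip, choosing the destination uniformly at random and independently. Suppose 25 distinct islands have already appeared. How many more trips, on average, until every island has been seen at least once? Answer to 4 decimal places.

The wait to go from k to k+1 distinct islands is geometric with mean 35/(35-k).
Sum over k = 25,...,34: E = 35/10 + 35/9 + 35/8 + ... + 35/2 + 35/1 = 102.51389.

102.5139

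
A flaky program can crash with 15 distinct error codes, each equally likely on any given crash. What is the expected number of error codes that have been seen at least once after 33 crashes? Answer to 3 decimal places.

13.461

For each error code, P(seen in 33 crashes) = 1 - (14/15)^33 = 0.8974.
By linearity of expectation, E[distinct seen] = 15·(1 - (14/15)^33) = 13.4608.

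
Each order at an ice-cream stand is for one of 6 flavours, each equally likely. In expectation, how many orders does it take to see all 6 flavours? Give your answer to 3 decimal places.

The wait to go from k to k+1 distinct flavours is geometric with mean 6/(6-k).
E[T] = 6/6 + 6/5 + 6/4 + 6/3 + 6/2 + 6/1 = 6·H_{6}.
H_{6} = 2.4500, so E[T] = 14.7000.

14.700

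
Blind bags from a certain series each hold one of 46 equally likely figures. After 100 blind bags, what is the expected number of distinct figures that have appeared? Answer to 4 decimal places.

For each figure, P(seen in 100 blind bags) = 1 - (45/46)^100 = 0.88896.
By linearity of expectation, E[distinct seen] = 46·(1 - (45/46)^100) = 40.89229.

40.8923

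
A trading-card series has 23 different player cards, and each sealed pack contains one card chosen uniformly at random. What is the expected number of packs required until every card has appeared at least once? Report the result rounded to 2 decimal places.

85.89

After k distinct cards have appeared, the next pack gives a new one with probability (23-k)/23, so the expected wait for the (k+1)-th is 23/(23-k).
E[T] = 23/23 + 23/22 + 23/21 + ... + 23/2 + 23/1 = 23·H_{23}.
H_{23} = 3.734, so E[T] = 85.889.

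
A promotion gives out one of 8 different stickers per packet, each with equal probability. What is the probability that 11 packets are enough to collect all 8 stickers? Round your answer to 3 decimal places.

By inclusion–exclusion over which stickers are missing,
P(all seen) = Σ_{j=0}^{8} (-1)^j C(8,j)((8-j)/8)^11
= 1.0000 - 1.8415 + 1.1826 - 0.3183 + 0.0342 - 0.0012 + 0.0000 - 0.0000 + 0.0000
= 0.0558.

0.056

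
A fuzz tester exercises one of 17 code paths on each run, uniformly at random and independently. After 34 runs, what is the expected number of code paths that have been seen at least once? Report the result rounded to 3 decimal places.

14.836

For each code path, P(seen in 34 runs) = 1 - (16/17)^34 = 0.8727.
By linearity of expectation, E[distinct seen] = 17·(1 - (16/17)^34) = 14.8360.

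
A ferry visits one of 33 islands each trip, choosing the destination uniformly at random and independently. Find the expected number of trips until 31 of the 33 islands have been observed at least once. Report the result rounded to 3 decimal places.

85.430

Going from k to k+1 distinct takes a geometric number of trips with mean 33/(33-k).
Sum over k = 0,...,30: E = 33/33 + 33/32 + 33/31 + ... + 33/4 + 33/3 = 85.4303.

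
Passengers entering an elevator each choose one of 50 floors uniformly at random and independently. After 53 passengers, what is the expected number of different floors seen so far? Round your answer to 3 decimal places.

For each floor, P(seen in 53 passengers) = 1 - (49/50)^53 = 0.6572.
By linearity of expectation, E[distinct seen] = 50·(1 - (49/50)^53) = 32.8623.

32.862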